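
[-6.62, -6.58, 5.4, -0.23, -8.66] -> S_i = Random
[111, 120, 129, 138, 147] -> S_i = 111 + 9*i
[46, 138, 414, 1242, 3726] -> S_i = 46*3^i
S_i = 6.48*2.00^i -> [6.48, 12.96, 25.92, 51.84, 103.68]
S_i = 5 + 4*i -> [5, 9, 13, 17, 21]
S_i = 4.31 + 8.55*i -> [4.31, 12.86, 21.41, 29.96, 38.51]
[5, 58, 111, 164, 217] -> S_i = 5 + 53*i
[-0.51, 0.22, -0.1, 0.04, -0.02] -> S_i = -0.51*(-0.44)^i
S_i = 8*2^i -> [8, 16, 32, 64, 128]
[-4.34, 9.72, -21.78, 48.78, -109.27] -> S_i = -4.34*(-2.24)^i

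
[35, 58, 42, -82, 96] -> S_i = Random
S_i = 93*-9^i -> [93, -837, 7533, -67797, 610173]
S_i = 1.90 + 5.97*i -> [1.9, 7.87, 13.84, 19.81, 25.78]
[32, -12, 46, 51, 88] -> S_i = Random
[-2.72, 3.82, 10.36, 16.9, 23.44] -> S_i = -2.72 + 6.54*i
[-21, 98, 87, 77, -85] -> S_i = Random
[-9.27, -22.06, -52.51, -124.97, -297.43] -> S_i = -9.27*2.38^i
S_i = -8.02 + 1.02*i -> [-8.02, -7.0, -5.98, -4.96, -3.94]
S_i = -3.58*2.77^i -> [-3.58, -9.92, -27.47, -76.09, -210.77]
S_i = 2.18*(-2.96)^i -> [2.18, -6.45, 19.1, -56.54, 167.35]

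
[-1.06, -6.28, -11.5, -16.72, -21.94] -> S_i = -1.06 + -5.22*i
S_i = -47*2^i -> [-47, -94, -188, -376, -752]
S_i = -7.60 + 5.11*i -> [-7.6, -2.49, 2.62, 7.73, 12.84]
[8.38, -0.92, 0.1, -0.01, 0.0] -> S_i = 8.38*(-0.11)^i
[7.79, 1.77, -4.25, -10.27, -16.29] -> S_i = 7.79 + -6.02*i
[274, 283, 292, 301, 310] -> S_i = 274 + 9*i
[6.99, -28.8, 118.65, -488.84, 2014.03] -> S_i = 6.99*(-4.12)^i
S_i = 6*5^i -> [6, 30, 150, 750, 3750]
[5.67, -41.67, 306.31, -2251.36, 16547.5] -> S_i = 5.67*(-7.35)^i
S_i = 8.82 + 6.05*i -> [8.82, 14.87, 20.92, 26.97, 33.02]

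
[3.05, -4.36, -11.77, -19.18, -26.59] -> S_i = 3.05 + -7.41*i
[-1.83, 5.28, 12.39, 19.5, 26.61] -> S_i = -1.83 + 7.11*i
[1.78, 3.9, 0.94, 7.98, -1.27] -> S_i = Random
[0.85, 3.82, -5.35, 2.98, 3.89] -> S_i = Random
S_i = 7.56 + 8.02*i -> [7.56, 15.58, 23.6, 31.62, 39.64]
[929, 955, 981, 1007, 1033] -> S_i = 929 + 26*i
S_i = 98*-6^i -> [98, -588, 3528, -21168, 127008]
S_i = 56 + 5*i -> [56, 61, 66, 71, 76]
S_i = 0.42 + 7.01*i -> [0.42, 7.43, 14.44, 21.45, 28.46]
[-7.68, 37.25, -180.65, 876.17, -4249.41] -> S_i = -7.68*(-4.85)^i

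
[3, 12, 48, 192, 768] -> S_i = 3*4^i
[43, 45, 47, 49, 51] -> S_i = 43 + 2*i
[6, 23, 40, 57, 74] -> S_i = 6 + 17*i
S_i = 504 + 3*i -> [504, 507, 510, 513, 516]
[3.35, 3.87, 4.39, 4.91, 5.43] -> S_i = 3.35 + 0.52*i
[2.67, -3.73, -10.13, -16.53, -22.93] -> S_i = 2.67 + -6.40*i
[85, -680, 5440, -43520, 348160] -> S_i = 85*-8^i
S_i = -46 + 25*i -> [-46, -21, 4, 29, 54]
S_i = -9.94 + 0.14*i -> [-9.94, -9.8, -9.66, -9.52, -9.38]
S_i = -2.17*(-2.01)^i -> [-2.17, 4.36, -8.77, 17.62, -35.42]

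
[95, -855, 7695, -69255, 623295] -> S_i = 95*-9^i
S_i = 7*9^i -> [7, 63, 567, 5103, 45927]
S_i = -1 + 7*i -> [-1, 6, 13, 20, 27]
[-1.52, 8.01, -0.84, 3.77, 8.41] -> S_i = Random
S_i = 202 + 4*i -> [202, 206, 210, 214, 218]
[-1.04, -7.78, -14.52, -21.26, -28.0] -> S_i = -1.04 + -6.74*i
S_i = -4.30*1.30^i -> [-4.3, -5.59, -7.27, -9.45, -12.28]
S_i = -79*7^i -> [-79, -553, -3871, -27097, -189679]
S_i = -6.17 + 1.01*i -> [-6.17, -5.16, -4.15, -3.14, -2.13]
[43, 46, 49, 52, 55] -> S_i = 43 + 3*i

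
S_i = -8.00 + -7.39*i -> [-8.0, -15.39, -22.78, -30.17, -37.56]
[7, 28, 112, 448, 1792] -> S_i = 7*4^i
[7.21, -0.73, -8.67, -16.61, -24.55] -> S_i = 7.21 + -7.94*i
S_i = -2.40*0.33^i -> [-2.4, -0.79, -0.26, -0.09, -0.03]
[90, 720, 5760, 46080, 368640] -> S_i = 90*8^i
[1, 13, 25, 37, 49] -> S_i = 1 + 12*i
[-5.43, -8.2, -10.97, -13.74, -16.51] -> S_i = -5.43 + -2.77*i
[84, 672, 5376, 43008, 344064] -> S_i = 84*8^i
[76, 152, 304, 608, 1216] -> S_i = 76*2^i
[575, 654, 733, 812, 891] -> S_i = 575 + 79*i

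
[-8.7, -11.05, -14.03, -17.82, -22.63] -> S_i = -8.70*1.27^i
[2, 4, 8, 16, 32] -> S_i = 2*2^i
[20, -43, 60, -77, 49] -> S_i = Random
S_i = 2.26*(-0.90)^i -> [2.26, -2.03, 1.83, -1.65, 1.48]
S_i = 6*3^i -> [6, 18, 54, 162, 486]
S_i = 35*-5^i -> [35, -175, 875, -4375, 21875]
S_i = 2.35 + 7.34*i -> [2.35, 9.69, 17.03, 24.37, 31.71]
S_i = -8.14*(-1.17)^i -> [-8.14, 9.52, -11.14, 13.04, -15.25]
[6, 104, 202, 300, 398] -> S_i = 6 + 98*i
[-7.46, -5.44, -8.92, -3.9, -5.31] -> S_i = Random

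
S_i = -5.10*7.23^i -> [-5.1, -36.87, -266.59, -1927.46, -13935.53]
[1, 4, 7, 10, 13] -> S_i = 1 + 3*i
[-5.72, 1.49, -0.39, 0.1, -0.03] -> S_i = -5.72*(-0.26)^i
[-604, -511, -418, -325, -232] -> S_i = -604 + 93*i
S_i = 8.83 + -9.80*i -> [8.83, -0.97, -10.77, -20.57, -30.37]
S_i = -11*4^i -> [-11, -44, -176, -704, -2816]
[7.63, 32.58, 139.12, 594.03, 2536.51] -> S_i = 7.63*4.27^i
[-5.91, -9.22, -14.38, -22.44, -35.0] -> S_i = -5.91*1.56^i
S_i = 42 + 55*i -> [42, 97, 152, 207, 262]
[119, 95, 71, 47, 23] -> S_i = 119 + -24*i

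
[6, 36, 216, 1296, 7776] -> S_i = 6*6^i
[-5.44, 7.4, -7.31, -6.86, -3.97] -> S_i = Random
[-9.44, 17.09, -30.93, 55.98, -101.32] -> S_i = -9.44*(-1.81)^i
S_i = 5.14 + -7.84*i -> [5.14, -2.7, -10.54, -18.38, -26.22]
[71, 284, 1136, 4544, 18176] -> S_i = 71*4^i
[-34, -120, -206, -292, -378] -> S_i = -34 + -86*i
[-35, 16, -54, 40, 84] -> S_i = Random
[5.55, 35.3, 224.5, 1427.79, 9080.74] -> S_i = 5.55*6.36^i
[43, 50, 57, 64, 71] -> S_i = 43 + 7*i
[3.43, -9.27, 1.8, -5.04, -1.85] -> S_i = Random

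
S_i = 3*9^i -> [3, 27, 243, 2187, 19683]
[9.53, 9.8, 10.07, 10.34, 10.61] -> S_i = 9.53 + 0.27*i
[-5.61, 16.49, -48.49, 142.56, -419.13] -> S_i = -5.61*(-2.94)^i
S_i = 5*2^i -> [5, 10, 20, 40, 80]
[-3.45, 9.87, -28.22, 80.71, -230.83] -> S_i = -3.45*(-2.86)^i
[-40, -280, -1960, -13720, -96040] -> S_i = -40*7^i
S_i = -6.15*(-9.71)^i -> [-6.15, 59.72, -579.85, 5630.32, -54670.37]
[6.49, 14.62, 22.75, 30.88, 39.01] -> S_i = 6.49 + 8.13*i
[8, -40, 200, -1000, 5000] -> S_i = 8*-5^i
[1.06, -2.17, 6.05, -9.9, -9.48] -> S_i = Random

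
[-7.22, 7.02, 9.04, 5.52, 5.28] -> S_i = Random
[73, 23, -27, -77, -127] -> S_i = 73 + -50*i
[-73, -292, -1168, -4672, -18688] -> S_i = -73*4^i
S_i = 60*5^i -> [60, 300, 1500, 7500, 37500]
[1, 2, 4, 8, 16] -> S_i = 1*2^i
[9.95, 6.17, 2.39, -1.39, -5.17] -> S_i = 9.95 + -3.78*i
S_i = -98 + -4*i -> [-98, -102, -106, -110, -114]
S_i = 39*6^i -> [39, 234, 1404, 8424, 50544]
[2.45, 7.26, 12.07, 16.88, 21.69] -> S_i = 2.45 + 4.81*i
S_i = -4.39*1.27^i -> [-4.39, -5.58, -7.08, -8.99, -11.42]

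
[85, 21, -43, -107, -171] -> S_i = 85 + -64*i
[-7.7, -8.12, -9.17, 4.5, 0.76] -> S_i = Random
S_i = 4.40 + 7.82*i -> [4.4, 12.22, 20.04, 27.86, 35.68]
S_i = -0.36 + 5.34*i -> [-0.36, 4.98, 10.32, 15.66, 21.0]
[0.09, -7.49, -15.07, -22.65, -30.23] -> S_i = 0.09 + -7.58*i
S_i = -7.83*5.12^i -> [-7.83, -40.09, -205.26, -1050.92, -5380.74]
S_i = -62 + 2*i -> [-62, -60, -58, -56, -54]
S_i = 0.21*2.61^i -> [0.21, 0.55, 1.43, 3.73, 9.74]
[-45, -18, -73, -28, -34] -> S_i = Random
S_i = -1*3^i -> [-1, -3, -9, -27, -81]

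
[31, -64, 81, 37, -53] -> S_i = Random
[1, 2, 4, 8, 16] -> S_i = 1*2^i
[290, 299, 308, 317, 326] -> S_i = 290 + 9*i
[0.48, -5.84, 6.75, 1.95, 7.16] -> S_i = Random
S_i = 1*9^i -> [1, 9, 81, 729, 6561]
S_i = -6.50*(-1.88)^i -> [-6.5, 12.22, -22.97, 43.19, -81.2]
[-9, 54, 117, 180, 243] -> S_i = -9 + 63*i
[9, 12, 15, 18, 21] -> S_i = 9 + 3*i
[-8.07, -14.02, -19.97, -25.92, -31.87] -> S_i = -8.07 + -5.95*i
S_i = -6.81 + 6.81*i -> [-6.81, 0.0, 6.81, 13.62, 20.43]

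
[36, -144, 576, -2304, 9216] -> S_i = 36*-4^i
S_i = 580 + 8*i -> [580, 588, 596, 604, 612]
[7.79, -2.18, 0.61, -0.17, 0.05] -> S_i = 7.79*(-0.28)^i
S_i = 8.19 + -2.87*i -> [8.19, 5.32, 2.45, -0.42, -3.29]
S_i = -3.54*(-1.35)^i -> [-3.54, 4.78, -6.45, 8.71, -11.76]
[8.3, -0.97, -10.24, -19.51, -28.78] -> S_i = 8.30 + -9.27*i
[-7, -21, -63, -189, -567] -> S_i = -7*3^i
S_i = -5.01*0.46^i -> [-5.01, -2.3, -1.06, -0.49, -0.22]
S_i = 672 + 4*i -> [672, 676, 680, 684, 688]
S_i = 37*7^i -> [37, 259, 1813, 12691, 88837]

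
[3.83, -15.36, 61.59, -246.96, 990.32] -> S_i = 3.83*(-4.01)^i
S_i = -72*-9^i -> [-72, 648, -5832, 52488, -472392]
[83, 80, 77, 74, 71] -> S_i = 83 + -3*i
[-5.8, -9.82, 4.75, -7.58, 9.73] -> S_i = Random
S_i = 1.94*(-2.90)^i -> [1.94, -5.63, 16.32, -47.31, 137.21]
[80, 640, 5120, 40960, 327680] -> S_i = 80*8^i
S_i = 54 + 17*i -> [54, 71, 88, 105, 122]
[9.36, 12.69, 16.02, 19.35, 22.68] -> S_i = 9.36 + 3.33*i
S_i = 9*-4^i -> [9, -36, 144, -576, 2304]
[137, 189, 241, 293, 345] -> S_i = 137 + 52*i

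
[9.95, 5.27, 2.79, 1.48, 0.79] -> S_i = 9.95*0.53^i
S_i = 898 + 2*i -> [898, 900, 902, 904, 906]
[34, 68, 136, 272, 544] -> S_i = 34*2^i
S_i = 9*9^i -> [9, 81, 729, 6561, 59049]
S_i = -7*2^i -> [-7, -14, -28, -56, -112]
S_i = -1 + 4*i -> [-1, 3, 7, 11, 15]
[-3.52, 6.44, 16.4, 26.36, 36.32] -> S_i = -3.52 + 9.96*i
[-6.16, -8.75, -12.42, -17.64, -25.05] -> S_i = -6.16*1.42^i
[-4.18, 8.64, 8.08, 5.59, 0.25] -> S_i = Random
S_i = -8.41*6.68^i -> [-8.41, -56.18, -375.27, -2506.83, -16745.64]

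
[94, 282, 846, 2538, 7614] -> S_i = 94*3^i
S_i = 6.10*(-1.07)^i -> [6.1, -6.53, 6.98, -7.47, 8.0]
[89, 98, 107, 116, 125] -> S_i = 89 + 9*i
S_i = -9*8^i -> [-9, -72, -576, -4608, -36864]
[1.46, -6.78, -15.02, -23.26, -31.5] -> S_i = 1.46 + -8.24*i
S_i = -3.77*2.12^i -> [-3.77, -7.99, -16.94, -35.92, -76.15]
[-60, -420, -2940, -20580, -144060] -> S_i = -60*7^i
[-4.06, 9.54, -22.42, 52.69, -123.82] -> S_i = -4.06*(-2.35)^i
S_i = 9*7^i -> [9, 63, 441, 3087, 21609]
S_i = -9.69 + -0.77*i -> [-9.69, -10.46, -11.23, -12.0, -12.77]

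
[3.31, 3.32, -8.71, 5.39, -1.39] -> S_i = Random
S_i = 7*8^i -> [7, 56, 448, 3584, 28672]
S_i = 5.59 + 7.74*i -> [5.59, 13.33, 21.07, 28.81, 36.55]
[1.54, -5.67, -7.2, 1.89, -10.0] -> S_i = Random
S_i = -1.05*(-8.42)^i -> [-1.05, 8.84, -74.44, 626.8, -5277.61]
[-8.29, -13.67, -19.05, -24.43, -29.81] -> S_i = -8.29 + -5.38*i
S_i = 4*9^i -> [4, 36, 324, 2916, 26244]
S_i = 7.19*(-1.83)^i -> [7.19, -13.16, 24.08, -44.06, 80.64]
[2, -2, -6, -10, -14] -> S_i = 2 + -4*i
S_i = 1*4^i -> [1, 4, 16, 64, 256]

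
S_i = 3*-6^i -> [3, -18, 108, -648, 3888]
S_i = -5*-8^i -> [-5, 40, -320, 2560, -20480]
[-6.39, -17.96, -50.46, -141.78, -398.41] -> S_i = -6.39*2.81^i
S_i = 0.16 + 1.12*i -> [0.16, 1.28, 2.4, 3.52, 4.64]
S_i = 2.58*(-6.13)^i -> [2.58, -15.82, 96.95, -594.29, 3643.02]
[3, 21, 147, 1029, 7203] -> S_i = 3*7^i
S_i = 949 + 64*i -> [949, 1013, 1077, 1141, 1205]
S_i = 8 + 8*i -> [8, 16, 24, 32, 40]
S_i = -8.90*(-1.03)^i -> [-8.9, 9.17, -9.44, 9.73, -10.02]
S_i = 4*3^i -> [4, 12, 36, 108, 324]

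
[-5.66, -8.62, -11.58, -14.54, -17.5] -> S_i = -5.66 + -2.96*i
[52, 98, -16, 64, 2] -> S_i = Random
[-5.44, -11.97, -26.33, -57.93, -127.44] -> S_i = -5.44*2.20^i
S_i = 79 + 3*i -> [79, 82, 85, 88, 91]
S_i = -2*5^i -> [-2, -10, -50, -250, -1250]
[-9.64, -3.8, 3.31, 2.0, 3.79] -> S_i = Random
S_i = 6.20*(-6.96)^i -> [6.2, -43.15, 300.34, -2090.35, 14548.85]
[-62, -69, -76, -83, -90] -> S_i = -62 + -7*i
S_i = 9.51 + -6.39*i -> [9.51, 3.12, -3.27, -9.66, -16.05]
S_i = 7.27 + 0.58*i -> [7.27, 7.85, 8.43, 9.01, 9.59]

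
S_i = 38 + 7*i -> [38, 45, 52, 59, 66]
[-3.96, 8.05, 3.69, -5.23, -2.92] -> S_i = Random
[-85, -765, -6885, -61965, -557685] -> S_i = -85*9^i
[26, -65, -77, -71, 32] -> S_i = Random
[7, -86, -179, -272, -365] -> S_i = 7 + -93*i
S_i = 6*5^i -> [6, 30, 150, 750, 3750]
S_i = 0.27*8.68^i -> [0.27, 2.34, 20.34, 176.57, 1532.65]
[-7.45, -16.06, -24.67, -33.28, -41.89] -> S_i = -7.45 + -8.61*i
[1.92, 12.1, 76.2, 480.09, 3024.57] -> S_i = 1.92*6.30^i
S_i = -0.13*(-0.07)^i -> [-0.13, 0.01, -0.0, 0.0, -0.0]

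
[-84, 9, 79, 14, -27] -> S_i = Random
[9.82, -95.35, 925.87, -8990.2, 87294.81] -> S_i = 9.82*(-9.71)^i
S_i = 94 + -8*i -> [94, 86, 78, 70, 62]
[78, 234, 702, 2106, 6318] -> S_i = 78*3^i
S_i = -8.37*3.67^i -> [-8.37, -30.72, -112.73, -413.74, -1518.41]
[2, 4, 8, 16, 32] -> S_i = 2*2^i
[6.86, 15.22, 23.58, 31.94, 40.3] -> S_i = 6.86 + 8.36*i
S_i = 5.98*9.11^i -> [5.98, 54.48, 496.29, 4521.23, 41188.38]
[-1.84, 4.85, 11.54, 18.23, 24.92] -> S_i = -1.84 + 6.69*i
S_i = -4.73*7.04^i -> [-4.73, -33.3, -234.43, -1650.36, -11618.55]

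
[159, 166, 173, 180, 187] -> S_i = 159 + 7*i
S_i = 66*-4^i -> [66, -264, 1056, -4224, 16896]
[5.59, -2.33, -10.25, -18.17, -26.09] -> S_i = 5.59 + -7.92*i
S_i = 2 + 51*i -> [2, 53, 104, 155, 206]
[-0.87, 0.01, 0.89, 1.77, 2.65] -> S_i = -0.87 + 0.88*i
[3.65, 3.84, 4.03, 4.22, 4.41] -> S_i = 3.65 + 0.19*i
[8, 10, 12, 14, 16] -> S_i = 8 + 2*i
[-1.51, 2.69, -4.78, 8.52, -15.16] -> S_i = -1.51*(-1.78)^i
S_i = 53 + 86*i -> [53, 139, 225, 311, 397]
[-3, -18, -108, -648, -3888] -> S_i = -3*6^i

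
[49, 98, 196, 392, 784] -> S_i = 49*2^i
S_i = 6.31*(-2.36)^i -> [6.31, -14.89, 35.14, -82.94, 195.74]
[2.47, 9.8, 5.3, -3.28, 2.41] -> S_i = Random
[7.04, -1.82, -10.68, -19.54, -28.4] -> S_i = 7.04 + -8.86*i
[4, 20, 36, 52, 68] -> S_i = 4 + 16*i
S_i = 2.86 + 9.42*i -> [2.86, 12.28, 21.7, 31.12, 40.54]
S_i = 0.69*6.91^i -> [0.69, 4.77, 32.95, 227.66, 1573.12]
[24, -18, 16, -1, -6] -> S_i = Random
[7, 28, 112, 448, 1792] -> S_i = 7*4^i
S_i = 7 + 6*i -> [7, 13, 19, 25, 31]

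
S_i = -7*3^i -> [-7, -21, -63, -189, -567]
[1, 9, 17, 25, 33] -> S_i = 1 + 8*i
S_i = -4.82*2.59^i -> [-4.82, -12.48, -32.33, -83.74, -216.89]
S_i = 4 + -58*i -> [4, -54, -112, -170, -228]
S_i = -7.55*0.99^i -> [-7.55, -7.47, -7.4, -7.33, -7.25]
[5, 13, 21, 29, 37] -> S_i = 5 + 8*i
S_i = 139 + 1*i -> [139, 140, 141, 142, 143]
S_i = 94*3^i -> [94, 282, 846, 2538, 7614]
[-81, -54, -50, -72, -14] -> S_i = Random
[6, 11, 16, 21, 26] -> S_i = 6 + 5*i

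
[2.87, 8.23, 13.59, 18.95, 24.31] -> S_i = 2.87 + 5.36*i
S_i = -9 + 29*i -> [-9, 20, 49, 78, 107]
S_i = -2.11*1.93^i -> [-2.11, -4.07, -7.86, -15.17, -29.28]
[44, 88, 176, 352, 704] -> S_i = 44*2^i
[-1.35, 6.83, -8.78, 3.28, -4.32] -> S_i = Random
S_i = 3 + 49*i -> [3, 52, 101, 150, 199]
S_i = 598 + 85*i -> [598, 683, 768, 853, 938]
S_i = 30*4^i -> [30, 120, 480, 1920, 7680]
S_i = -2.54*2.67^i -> [-2.54, -6.78, -18.11, -48.35, -129.09]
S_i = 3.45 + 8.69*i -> [3.45, 12.14, 20.83, 29.52, 38.21]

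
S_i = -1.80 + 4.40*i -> [-1.8, 2.6, 7.0, 11.4, 15.8]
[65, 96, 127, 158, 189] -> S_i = 65 + 31*i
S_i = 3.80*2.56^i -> [3.8, 9.73, 24.9, 63.75, 163.21]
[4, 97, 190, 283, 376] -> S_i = 4 + 93*i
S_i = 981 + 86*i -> [981, 1067, 1153, 1239, 1325]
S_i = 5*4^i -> [5, 20, 80, 320, 1280]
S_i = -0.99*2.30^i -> [-0.99, -2.28, -5.24, -12.05, -27.7]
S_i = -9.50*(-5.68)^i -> [-9.5, 53.96, -306.49, 1740.88, -9888.19]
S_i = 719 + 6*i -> [719, 725, 731, 737, 743]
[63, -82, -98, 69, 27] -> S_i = Random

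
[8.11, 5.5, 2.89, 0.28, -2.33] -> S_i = 8.11 + -2.61*i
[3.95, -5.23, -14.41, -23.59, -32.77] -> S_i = 3.95 + -9.18*i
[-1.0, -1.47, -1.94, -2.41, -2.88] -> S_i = -1.00 + -0.47*i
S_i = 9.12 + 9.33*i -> [9.12, 18.45, 27.78, 37.11, 46.44]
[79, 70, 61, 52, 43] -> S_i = 79 + -9*i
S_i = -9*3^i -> [-9, -27, -81, -243, -729]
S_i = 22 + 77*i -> [22, 99, 176, 253, 330]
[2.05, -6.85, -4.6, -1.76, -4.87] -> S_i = Random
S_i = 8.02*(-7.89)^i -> [8.02, -63.28, 499.26, -3939.18, 31080.1]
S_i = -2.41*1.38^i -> [-2.41, -3.33, -4.59, -6.33, -8.74]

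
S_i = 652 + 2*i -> [652, 654, 656, 658, 660]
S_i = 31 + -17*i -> [31, 14, -3, -20, -37]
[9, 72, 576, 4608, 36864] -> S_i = 9*8^i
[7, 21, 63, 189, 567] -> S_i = 7*3^i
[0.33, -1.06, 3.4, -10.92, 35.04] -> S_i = 0.33*(-3.21)^i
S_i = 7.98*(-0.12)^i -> [7.98, -0.96, 0.11, -0.01, 0.0]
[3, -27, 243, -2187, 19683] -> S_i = 3*-9^i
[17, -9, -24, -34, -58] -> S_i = Random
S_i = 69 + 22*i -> [69, 91, 113, 135, 157]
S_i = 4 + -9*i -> [4, -5, -14, -23, -32]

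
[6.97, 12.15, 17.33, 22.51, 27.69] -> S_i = 6.97 + 5.18*i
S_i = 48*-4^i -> [48, -192, 768, -3072, 12288]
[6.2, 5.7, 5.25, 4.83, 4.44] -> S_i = 6.20*0.92^i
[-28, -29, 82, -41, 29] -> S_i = Random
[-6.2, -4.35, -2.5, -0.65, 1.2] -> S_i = -6.20 + 1.85*i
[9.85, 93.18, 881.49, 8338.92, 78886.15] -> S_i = 9.85*9.46^i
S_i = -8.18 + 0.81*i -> [-8.18, -7.37, -6.56, -5.75, -4.94]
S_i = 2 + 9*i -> [2, 11, 20, 29, 38]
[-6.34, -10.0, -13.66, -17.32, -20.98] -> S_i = -6.34 + -3.66*i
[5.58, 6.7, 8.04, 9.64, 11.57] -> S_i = 5.58*1.20^i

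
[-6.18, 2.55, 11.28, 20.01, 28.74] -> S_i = -6.18 + 8.73*i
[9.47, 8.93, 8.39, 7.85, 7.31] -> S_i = 9.47 + -0.54*i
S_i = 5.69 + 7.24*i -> [5.69, 12.93, 20.17, 27.41, 34.65]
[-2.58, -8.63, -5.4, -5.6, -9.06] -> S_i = Random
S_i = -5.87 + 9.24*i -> [-5.87, 3.37, 12.61, 21.85, 31.09]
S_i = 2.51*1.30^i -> [2.51, 3.26, 4.24, 5.51, 7.17]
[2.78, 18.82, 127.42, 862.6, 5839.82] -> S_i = 2.78*6.77^i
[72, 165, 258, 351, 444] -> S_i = 72 + 93*i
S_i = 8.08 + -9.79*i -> [8.08, -1.71, -11.5, -21.29, -31.08]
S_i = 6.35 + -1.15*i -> [6.35, 5.2, 4.05, 2.9, 1.75]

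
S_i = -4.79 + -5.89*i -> [-4.79, -10.68, -16.57, -22.46, -28.35]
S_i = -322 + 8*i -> [-322, -314, -306, -298, -290]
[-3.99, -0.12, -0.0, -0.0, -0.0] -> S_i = -3.99*0.03^i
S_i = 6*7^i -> [6, 42, 294, 2058, 14406]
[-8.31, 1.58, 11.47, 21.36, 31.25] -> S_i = -8.31 + 9.89*i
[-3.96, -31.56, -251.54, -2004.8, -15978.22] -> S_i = -3.96*7.97^i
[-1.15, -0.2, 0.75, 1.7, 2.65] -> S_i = -1.15 + 0.95*i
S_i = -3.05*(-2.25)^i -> [-3.05, 6.86, -15.44, 34.74, -78.17]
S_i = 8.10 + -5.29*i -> [8.1, 2.81, -2.48, -7.77, -13.06]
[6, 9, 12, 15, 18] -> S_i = 6 + 3*i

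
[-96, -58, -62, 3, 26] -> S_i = Random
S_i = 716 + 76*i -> [716, 792, 868, 944, 1020]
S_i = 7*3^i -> [7, 21, 63, 189, 567]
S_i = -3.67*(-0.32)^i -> [-3.67, 1.17, -0.38, 0.12, -0.04]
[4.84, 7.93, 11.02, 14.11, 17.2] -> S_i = 4.84 + 3.09*i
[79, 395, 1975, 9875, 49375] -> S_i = 79*5^i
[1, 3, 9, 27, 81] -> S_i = 1*3^i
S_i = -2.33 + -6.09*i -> [-2.33, -8.42, -14.51, -20.6, -26.69]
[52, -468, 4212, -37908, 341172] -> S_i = 52*-9^i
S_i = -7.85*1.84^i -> [-7.85, -14.44, -26.58, -48.9, -89.98]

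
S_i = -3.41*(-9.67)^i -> [-3.41, 32.97, -318.87, 3083.43, -29816.75]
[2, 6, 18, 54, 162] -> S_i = 2*3^i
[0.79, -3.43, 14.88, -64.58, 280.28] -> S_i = 0.79*(-4.34)^i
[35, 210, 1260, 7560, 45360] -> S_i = 35*6^i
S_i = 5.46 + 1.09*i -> [5.46, 6.55, 7.64, 8.73, 9.82]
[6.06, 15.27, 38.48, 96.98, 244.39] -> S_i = 6.06*2.52^i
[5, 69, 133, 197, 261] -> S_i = 5 + 64*i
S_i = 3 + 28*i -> [3, 31, 59, 87, 115]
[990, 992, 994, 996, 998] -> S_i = 990 + 2*i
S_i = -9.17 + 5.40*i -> [-9.17, -3.77, 1.63, 7.03, 12.43]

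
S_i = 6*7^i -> [6, 42, 294, 2058, 14406]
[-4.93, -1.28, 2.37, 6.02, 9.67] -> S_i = -4.93 + 3.65*i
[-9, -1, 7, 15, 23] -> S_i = -9 + 8*i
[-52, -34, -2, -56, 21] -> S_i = Random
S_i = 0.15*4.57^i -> [0.15, 0.69, 3.13, 14.32, 65.43]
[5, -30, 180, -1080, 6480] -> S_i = 5*-6^i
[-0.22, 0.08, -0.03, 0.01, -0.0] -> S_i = -0.22*(-0.38)^i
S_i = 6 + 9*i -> [6, 15, 24, 33, 42]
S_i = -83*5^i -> [-83, -415, -2075, -10375, -51875]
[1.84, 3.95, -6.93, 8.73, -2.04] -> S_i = Random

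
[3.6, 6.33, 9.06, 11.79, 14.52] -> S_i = 3.60 + 2.73*i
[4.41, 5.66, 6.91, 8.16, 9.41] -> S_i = 4.41 + 1.25*i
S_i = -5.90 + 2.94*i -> [-5.9, -2.96, -0.02, 2.92, 5.86]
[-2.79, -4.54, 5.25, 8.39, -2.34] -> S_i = Random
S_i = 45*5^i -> [45, 225, 1125, 5625, 28125]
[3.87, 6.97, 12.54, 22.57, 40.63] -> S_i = 3.87*1.80^i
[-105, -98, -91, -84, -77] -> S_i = -105 + 7*i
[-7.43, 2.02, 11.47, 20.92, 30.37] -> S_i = -7.43 + 9.45*i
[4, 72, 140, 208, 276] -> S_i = 4 + 68*i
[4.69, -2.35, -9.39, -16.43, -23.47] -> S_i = 4.69 + -7.04*i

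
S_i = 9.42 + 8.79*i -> [9.42, 18.21, 27.0, 35.79, 44.58]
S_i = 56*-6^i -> [56, -336, 2016, -12096, 72576]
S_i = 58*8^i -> [58, 464, 3712, 29696, 237568]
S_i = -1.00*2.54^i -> [-1.0, -2.54, -6.45, -16.39, -41.62]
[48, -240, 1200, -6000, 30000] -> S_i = 48*-5^i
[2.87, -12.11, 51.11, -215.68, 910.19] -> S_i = 2.87*(-4.22)^i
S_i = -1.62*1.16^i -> [-1.62, -1.88, -2.18, -2.53, -2.93]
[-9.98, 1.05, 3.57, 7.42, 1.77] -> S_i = Random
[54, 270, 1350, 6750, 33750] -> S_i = 54*5^i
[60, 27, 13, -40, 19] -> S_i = Random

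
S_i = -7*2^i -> [-7, -14, -28, -56, -112]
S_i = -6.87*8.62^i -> [-6.87, -59.22, -510.47, -4400.26, -37930.26]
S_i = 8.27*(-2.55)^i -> [8.27, -21.09, 53.78, -137.13, 349.68]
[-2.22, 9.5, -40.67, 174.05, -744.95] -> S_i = -2.22*(-4.28)^i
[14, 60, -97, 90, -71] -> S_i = Random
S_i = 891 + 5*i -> [891, 896, 901, 906, 911]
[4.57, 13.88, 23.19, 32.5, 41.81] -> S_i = 4.57 + 9.31*i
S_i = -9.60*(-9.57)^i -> [-9.6, 91.87, -879.22, 8414.09, -80522.82]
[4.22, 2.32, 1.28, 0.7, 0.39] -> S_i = 4.22*0.55^i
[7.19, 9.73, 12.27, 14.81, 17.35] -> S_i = 7.19 + 2.54*i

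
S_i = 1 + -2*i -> [1, -1, -3, -5, -7]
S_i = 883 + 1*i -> [883, 884, 885, 886, 887]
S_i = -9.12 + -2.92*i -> [-9.12, -12.04, -14.96, -17.88, -20.8]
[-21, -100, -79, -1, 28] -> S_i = Random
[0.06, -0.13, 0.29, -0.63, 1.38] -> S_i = 0.06*(-2.19)^i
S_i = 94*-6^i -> [94, -564, 3384, -20304, 121824]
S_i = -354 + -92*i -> [-354, -446, -538, -630, -722]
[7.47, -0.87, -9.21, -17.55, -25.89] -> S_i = 7.47 + -8.34*i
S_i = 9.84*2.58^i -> [9.84, 25.39, 65.5, 168.99, 435.99]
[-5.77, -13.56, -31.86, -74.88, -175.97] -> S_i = -5.77*2.35^i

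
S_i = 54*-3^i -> [54, -162, 486, -1458, 4374]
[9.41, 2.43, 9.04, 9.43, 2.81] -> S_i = Random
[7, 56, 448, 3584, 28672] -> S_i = 7*8^i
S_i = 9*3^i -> [9, 27, 81, 243, 729]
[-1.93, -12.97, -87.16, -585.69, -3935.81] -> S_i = -1.93*6.72^i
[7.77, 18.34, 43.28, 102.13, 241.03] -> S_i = 7.77*2.36^i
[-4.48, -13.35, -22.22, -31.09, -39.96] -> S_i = -4.48 + -8.87*i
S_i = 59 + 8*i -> [59, 67, 75, 83, 91]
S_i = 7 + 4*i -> [7, 11, 15, 19, 23]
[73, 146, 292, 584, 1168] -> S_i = 73*2^i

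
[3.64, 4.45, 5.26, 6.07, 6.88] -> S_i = 3.64 + 0.81*i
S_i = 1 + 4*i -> [1, 5, 9, 13, 17]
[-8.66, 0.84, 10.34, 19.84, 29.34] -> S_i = -8.66 + 9.50*i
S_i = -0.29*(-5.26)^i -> [-0.29, 1.53, -8.02, 42.2, -221.99]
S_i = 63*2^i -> [63, 126, 252, 504, 1008]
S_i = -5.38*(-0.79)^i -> [-5.38, 4.25, -3.36, 2.65, -2.1]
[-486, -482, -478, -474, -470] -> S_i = -486 + 4*i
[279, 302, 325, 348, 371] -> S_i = 279 + 23*i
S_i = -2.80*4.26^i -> [-2.8, -11.93, -50.81, -216.46, -922.14]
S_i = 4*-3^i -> [4, -12, 36, -108, 324]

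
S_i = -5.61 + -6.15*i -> [-5.61, -11.76, -17.91, -24.06, -30.21]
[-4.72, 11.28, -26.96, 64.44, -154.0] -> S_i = -4.72*(-2.39)^i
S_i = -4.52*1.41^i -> [-4.52, -6.37, -8.99, -12.67, -17.87]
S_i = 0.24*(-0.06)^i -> [0.24, -0.01, 0.0, -0.0, 0.0]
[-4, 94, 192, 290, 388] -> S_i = -4 + 98*i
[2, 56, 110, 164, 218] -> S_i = 2 + 54*i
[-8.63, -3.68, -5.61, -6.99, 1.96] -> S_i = Random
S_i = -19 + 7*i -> [-19, -12, -5, 2, 9]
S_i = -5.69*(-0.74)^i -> [-5.69, 4.21, -3.12, 2.31, -1.71]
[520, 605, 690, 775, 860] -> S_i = 520 + 85*i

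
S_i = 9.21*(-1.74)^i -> [9.21, -16.03, 27.88, -48.52, 84.42]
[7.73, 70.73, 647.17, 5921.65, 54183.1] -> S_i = 7.73*9.15^i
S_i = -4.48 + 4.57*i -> [-4.48, 0.09, 4.66, 9.23, 13.8]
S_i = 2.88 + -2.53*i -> [2.88, 0.35, -2.18, -4.71, -7.24]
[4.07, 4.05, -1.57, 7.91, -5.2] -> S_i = Random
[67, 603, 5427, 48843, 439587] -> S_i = 67*9^i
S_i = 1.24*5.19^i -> [1.24, 6.44, 33.4, 173.35, 899.69]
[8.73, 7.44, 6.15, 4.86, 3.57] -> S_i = 8.73 + -1.29*i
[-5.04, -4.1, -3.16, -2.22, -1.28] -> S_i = -5.04 + 0.94*i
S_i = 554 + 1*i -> [554, 555, 556, 557, 558]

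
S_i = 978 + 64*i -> [978, 1042, 1106, 1170, 1234]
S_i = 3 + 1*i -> [3, 4, 5, 6, 7]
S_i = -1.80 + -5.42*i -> [-1.8, -7.22, -12.64, -18.06, -23.48]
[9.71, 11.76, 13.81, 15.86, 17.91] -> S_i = 9.71 + 2.05*i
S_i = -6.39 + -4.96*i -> [-6.39, -11.35, -16.31, -21.27, -26.23]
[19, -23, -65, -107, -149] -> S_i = 19 + -42*i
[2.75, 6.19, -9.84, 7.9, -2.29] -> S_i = Random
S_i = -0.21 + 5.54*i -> [-0.21, 5.33, 10.87, 16.41, 21.95]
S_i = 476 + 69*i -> [476, 545, 614, 683, 752]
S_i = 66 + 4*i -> [66, 70, 74, 78, 82]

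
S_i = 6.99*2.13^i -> [6.99, 14.89, 31.71, 67.55, 143.88]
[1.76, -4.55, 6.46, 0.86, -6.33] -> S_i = Random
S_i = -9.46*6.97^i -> [-9.46, -65.94, -459.58, -3203.24, -22326.58]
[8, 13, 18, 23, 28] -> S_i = 8 + 5*i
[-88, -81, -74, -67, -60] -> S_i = -88 + 7*i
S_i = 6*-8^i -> [6, -48, 384, -3072, 24576]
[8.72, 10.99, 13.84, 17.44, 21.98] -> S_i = 8.72*1.26^i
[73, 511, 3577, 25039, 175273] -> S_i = 73*7^i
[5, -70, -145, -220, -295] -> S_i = 5 + -75*i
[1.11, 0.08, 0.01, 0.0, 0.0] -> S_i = 1.11*0.07^i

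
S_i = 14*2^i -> [14, 28, 56, 112, 224]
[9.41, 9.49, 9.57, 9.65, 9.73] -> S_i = 9.41 + 0.08*i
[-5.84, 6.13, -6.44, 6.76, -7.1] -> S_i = -5.84*(-1.05)^i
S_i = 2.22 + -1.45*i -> [2.22, 0.77, -0.68, -2.13, -3.58]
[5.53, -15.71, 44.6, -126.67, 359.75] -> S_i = 5.53*(-2.84)^i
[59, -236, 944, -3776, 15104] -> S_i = 59*-4^i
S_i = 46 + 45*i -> [46, 91, 136, 181, 226]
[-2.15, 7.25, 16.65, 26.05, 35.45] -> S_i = -2.15 + 9.40*i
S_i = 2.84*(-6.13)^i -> [2.84, -17.41, 106.72, -654.18, 4010.15]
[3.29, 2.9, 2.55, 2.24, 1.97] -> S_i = 3.29*0.88^i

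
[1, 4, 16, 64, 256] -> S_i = 1*4^i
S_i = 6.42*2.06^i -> [6.42, 13.23, 27.24, 56.12, 115.61]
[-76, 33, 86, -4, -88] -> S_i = Random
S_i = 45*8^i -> [45, 360, 2880, 23040, 184320]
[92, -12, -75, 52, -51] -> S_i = Random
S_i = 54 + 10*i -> [54, 64, 74, 84, 94]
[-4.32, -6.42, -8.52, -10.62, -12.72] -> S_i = -4.32 + -2.10*i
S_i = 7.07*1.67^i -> [7.07, 11.81, 19.72, 32.93, 54.99]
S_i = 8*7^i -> [8, 56, 392, 2744, 19208]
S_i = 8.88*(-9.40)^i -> [8.88, -83.47, 784.64, -7375.59, 69330.51]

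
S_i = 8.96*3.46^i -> [8.96, 31.0, 107.27, 371.14, 1284.14]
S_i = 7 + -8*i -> [7, -1, -9, -17, -25]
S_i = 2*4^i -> [2, 8, 32, 128, 512]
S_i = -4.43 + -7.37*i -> [-4.43, -11.8, -19.17, -26.54, -33.91]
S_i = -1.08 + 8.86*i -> [-1.08, 7.78, 16.64, 25.5, 34.36]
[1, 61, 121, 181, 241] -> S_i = 1 + 60*i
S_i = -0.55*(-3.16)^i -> [-0.55, 1.74, -5.49, 17.35, -54.84]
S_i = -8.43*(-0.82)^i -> [-8.43, 6.91, -5.67, 4.65, -3.81]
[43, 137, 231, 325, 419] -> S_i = 43 + 94*i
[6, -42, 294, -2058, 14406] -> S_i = 6*-7^i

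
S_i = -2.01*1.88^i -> [-2.01, -3.78, -7.1, -13.36, -25.11]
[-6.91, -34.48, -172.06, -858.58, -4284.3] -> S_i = -6.91*4.99^i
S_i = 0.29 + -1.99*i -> [0.29, -1.7, -3.69, -5.68, -7.67]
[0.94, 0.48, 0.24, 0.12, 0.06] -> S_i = 0.94*0.51^i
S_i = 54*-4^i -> [54, -216, 864, -3456, 13824]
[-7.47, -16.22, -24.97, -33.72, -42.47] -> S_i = -7.47 + -8.75*i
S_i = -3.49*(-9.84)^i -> [-3.49, 34.34, -337.92, 3325.15, -32719.44]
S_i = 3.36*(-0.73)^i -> [3.36, -2.45, 1.79, -1.31, 0.95]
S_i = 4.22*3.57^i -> [4.22, 15.07, 53.78, 192.01, 685.47]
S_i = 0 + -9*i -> [0, -9, -18, -27, -36]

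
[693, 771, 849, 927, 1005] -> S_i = 693 + 78*i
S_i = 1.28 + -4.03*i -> [1.28, -2.75, -6.78, -10.81, -14.84]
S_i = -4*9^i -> [-4, -36, -324, -2916, -26244]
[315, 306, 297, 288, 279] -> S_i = 315 + -9*i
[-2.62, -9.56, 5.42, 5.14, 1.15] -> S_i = Random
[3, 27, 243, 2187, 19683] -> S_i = 3*9^i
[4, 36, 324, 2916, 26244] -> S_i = 4*9^i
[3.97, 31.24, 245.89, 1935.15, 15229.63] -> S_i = 3.97*7.87^i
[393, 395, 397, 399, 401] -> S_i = 393 + 2*i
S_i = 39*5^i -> [39, 195, 975, 4875, 24375]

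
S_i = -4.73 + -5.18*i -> [-4.73, -9.91, -15.09, -20.27, -25.45]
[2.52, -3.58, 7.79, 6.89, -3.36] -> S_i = Random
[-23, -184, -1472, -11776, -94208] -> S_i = -23*8^i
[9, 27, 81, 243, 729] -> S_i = 9*3^i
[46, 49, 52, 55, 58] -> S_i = 46 + 3*i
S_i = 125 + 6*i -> [125, 131, 137, 143, 149]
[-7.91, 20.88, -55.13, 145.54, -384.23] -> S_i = -7.91*(-2.64)^i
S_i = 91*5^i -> [91, 455, 2275, 11375, 56875]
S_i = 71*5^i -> [71, 355, 1775, 8875, 44375]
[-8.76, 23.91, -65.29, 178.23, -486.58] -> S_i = -8.76*(-2.73)^i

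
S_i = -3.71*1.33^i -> [-3.71, -4.93, -6.56, -8.73, -11.61]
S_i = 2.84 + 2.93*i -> [2.84, 5.77, 8.7, 11.63, 14.56]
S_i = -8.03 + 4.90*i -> [-8.03, -3.13, 1.77, 6.67, 11.57]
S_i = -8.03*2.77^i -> [-8.03, -22.24, -61.61, -170.67, -472.75]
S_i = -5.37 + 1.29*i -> [-5.37, -4.08, -2.79, -1.5, -0.21]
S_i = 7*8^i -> [7, 56, 448, 3584, 28672]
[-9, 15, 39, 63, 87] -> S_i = -9 + 24*i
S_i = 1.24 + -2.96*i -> [1.24, -1.72, -4.68, -7.64, -10.6]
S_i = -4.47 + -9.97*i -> [-4.47, -14.44, -24.41, -34.38, -44.35]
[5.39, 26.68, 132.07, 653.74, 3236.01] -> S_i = 5.39*4.95^i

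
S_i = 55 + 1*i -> [55, 56, 57, 58, 59]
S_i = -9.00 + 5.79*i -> [-9.0, -3.21, 2.58, 8.37, 14.16]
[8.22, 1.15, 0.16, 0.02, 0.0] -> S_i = 8.22*0.14^i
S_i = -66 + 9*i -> [-66, -57, -48, -39, -30]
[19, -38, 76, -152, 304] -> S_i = 19*-2^i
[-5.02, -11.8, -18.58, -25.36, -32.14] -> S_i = -5.02 + -6.78*i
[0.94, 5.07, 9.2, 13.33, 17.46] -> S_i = 0.94 + 4.13*i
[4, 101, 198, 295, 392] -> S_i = 4 + 97*i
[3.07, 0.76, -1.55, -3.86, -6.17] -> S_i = 3.07 + -2.31*i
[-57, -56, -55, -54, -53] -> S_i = -57 + 1*i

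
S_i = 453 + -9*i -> [453, 444, 435, 426, 417]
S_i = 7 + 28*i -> [7, 35, 63, 91, 119]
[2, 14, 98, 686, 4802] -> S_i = 2*7^i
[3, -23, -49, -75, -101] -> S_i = 3 + -26*i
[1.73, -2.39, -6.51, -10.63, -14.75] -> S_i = 1.73 + -4.12*i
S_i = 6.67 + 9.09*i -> [6.67, 15.76, 24.85, 33.94, 43.03]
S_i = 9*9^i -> [9, 81, 729, 6561, 59049]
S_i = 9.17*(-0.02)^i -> [9.17, -0.18, 0.0, -0.0, 0.0]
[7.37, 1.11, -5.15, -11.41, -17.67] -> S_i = 7.37 + -6.26*i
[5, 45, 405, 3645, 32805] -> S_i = 5*9^i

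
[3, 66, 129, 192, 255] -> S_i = 3 + 63*i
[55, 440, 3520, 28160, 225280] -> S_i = 55*8^i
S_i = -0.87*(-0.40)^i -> [-0.87, 0.35, -0.14, 0.06, -0.02]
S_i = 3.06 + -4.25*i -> [3.06, -1.19, -5.44, -9.69, -13.94]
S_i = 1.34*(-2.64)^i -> [1.34, -3.54, 9.34, -24.66, 65.09]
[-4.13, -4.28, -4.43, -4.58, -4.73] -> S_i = -4.13 + -0.15*i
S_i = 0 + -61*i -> [0, -61, -122, -183, -244]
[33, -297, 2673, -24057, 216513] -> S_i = 33*-9^i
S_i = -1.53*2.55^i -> [-1.53, -3.9, -9.95, -25.37, -64.69]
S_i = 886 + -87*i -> [886, 799, 712, 625, 538]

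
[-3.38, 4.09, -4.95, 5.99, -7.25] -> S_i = -3.38*(-1.21)^i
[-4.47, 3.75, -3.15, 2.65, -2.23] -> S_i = -4.47*(-0.84)^i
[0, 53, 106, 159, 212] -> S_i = 0 + 53*i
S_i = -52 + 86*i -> [-52, 34, 120, 206, 292]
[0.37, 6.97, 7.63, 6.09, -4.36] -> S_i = Random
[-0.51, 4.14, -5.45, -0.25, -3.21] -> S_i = Random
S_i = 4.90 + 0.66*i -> [4.9, 5.56, 6.22, 6.88, 7.54]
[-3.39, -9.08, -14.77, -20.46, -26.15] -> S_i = -3.39 + -5.69*i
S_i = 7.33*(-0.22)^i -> [7.33, -1.61, 0.35, -0.08, 0.02]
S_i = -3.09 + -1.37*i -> [-3.09, -4.46, -5.83, -7.2, -8.57]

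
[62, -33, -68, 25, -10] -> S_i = Random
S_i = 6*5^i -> [6, 30, 150, 750, 3750]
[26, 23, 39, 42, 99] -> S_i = Random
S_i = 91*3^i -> [91, 273, 819, 2457, 7371]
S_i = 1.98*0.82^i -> [1.98, 1.62, 1.33, 1.09, 0.9]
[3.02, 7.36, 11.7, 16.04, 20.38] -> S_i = 3.02 + 4.34*i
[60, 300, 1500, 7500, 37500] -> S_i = 60*5^i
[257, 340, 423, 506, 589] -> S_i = 257 + 83*i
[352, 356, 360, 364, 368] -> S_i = 352 + 4*i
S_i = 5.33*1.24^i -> [5.33, 6.61, 8.2, 10.16, 12.6]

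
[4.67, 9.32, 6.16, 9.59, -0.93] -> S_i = Random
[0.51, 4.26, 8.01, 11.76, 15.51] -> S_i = 0.51 + 3.75*i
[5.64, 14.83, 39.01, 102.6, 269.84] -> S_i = 5.64*2.63^i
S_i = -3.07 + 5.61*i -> [-3.07, 2.54, 8.15, 13.76, 19.37]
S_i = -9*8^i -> [-9, -72, -576, -4608, -36864]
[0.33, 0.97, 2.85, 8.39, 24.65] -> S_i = 0.33*2.94^i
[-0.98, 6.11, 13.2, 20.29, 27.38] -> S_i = -0.98 + 7.09*i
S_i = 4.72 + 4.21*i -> [4.72, 8.93, 13.14, 17.35, 21.56]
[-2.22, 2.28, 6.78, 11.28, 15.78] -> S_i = -2.22 + 4.50*i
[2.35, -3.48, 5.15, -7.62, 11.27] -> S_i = 2.35*(-1.48)^i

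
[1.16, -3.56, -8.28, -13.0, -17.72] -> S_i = 1.16 + -4.72*i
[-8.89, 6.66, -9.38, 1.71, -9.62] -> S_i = Random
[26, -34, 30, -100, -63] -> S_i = Random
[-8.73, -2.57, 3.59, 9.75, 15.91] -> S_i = -8.73 + 6.16*i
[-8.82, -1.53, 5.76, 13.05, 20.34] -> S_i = -8.82 + 7.29*i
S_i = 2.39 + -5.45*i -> [2.39, -3.06, -8.51, -13.96, -19.41]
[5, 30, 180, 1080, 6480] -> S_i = 5*6^i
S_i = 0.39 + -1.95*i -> [0.39, -1.56, -3.51, -5.46, -7.41]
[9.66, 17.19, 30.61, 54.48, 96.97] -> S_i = 9.66*1.78^i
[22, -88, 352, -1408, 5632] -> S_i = 22*-4^i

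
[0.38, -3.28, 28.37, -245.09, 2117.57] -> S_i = 0.38*(-8.64)^i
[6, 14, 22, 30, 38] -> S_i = 6 + 8*i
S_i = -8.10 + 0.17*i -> [-8.1, -7.93, -7.76, -7.59, -7.42]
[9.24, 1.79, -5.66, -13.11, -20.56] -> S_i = 9.24 + -7.45*i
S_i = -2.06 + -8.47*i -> [-2.06, -10.53, -19.0, -27.47, -35.94]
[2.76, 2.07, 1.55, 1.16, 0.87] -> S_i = 2.76*0.75^i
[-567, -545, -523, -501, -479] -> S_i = -567 + 22*i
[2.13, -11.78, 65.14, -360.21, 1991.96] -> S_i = 2.13*(-5.53)^i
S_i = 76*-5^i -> [76, -380, 1900, -9500, 47500]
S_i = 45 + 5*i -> [45, 50, 55, 60, 65]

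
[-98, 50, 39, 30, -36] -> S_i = Random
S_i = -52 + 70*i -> [-52, 18, 88, 158, 228]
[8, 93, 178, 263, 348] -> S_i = 8 + 85*i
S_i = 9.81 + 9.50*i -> [9.81, 19.31, 28.81, 38.31, 47.81]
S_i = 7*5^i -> [7, 35, 175, 875, 4375]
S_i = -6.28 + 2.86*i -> [-6.28, -3.42, -0.56, 2.3, 5.16]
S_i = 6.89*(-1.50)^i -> [6.89, -10.34, 15.5, -23.25, 34.88]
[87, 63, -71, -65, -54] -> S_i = Random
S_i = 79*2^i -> [79, 158, 316, 632, 1264]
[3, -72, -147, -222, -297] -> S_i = 3 + -75*i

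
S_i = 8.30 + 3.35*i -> [8.3, 11.65, 15.0, 18.35, 21.7]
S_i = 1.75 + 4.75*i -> [1.75, 6.5, 11.25, 16.0, 20.75]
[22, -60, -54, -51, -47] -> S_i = Random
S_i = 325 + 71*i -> [325, 396, 467, 538, 609]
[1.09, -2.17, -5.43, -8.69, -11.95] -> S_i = 1.09 + -3.26*i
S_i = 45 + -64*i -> [45, -19, -83, -147, -211]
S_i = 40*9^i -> [40, 360, 3240, 29160, 262440]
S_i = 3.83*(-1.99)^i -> [3.83, -7.62, 15.17, -30.18, 60.06]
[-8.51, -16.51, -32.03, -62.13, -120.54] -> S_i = -8.51*1.94^i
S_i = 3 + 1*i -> [3, 4, 5, 6, 7]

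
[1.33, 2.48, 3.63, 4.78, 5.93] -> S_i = 1.33 + 1.15*i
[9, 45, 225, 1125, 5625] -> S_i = 9*5^i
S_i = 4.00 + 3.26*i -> [4.0, 7.26, 10.52, 13.78, 17.04]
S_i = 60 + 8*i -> [60, 68, 76, 84, 92]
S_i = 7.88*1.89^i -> [7.88, 14.89, 28.15, 53.2, 100.55]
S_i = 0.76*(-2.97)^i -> [0.76, -2.26, 6.7, -19.91, 59.13]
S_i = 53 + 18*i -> [53, 71, 89, 107, 125]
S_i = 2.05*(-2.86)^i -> [2.05, -5.86, 16.77, -47.96, 137.16]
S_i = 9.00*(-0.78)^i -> [9.0, -7.02, 5.48, -4.27, 3.33]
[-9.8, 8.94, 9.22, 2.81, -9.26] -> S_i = Random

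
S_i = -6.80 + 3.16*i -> [-6.8, -3.64, -0.48, 2.68, 5.84]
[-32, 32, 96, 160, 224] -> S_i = -32 + 64*i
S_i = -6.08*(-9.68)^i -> [-6.08, 58.85, -569.71, 5514.8, -53383.25]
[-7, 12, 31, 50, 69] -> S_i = -7 + 19*i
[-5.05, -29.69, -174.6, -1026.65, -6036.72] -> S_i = -5.05*5.88^i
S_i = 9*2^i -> [9, 18, 36, 72, 144]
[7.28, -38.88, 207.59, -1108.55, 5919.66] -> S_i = 7.28*(-5.34)^i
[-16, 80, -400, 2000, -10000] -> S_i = -16*-5^i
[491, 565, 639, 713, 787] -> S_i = 491 + 74*i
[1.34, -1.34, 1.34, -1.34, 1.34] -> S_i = 1.34*(-1.00)^i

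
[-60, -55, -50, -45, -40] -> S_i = -60 + 5*i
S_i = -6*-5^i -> [-6, 30, -150, 750, -3750]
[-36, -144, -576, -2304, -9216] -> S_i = -36*4^i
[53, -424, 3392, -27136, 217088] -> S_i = 53*-8^i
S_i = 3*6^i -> [3, 18, 108, 648, 3888]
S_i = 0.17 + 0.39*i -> [0.17, 0.56, 0.95, 1.34, 1.73]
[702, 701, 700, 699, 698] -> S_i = 702 + -1*i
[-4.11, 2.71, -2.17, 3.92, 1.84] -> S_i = Random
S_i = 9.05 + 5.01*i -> [9.05, 14.06, 19.07, 24.08, 29.09]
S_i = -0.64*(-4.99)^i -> [-0.64, 3.19, -15.94, 79.52, -396.81]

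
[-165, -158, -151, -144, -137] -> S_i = -165 + 7*i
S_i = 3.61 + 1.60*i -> [3.61, 5.21, 6.81, 8.41, 10.01]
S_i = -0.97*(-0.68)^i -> [-0.97, 0.66, -0.45, 0.3, -0.21]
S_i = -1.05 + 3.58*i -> [-1.05, 2.53, 6.11, 9.69, 13.27]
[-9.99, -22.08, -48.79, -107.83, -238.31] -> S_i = -9.99*2.21^i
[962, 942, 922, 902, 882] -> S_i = 962 + -20*i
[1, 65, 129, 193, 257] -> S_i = 1 + 64*i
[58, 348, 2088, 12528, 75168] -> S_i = 58*6^i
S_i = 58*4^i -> [58, 232, 928, 3712, 14848]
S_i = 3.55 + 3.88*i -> [3.55, 7.43, 11.31, 15.19, 19.07]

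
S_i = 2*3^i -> [2, 6, 18, 54, 162]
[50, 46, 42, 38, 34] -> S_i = 50 + -4*i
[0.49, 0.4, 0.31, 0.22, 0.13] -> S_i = 0.49 + -0.09*i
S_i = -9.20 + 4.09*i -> [-9.2, -5.11, -1.02, 3.07, 7.16]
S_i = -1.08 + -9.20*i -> [-1.08, -10.28, -19.48, -28.68, -37.88]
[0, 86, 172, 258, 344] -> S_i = 0 + 86*i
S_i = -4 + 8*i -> [-4, 4, 12, 20, 28]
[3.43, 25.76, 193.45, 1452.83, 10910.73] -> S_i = 3.43*7.51^i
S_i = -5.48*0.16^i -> [-5.48, -0.88, -0.14, -0.02, -0.0]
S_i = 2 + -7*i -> [2, -5, -12, -19, -26]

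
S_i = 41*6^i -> [41, 246, 1476, 8856, 53136]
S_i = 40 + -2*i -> [40, 38, 36, 34, 32]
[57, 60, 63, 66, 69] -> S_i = 57 + 3*i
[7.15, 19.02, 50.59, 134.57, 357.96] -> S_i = 7.15*2.66^i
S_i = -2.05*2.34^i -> [-2.05, -4.8, -11.22, -26.27, -61.46]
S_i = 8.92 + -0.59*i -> [8.92, 8.33, 7.74, 7.15, 6.56]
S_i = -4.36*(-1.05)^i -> [-4.36, 4.58, -4.81, 5.05, -5.3]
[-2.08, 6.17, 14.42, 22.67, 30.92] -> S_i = -2.08 + 8.25*i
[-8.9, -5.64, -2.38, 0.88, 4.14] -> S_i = -8.90 + 3.26*i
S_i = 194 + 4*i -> [194, 198, 202, 206, 210]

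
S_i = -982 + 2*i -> [-982, -980, -978, -976, -974]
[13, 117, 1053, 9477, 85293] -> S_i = 13*9^i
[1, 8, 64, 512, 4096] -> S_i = 1*8^i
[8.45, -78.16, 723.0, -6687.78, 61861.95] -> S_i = 8.45*(-9.25)^i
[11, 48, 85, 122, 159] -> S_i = 11 + 37*i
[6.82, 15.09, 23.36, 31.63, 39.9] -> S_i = 6.82 + 8.27*i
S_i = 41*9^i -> [41, 369, 3321, 29889, 269001]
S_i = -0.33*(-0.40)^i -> [-0.33, 0.13, -0.05, 0.02, -0.01]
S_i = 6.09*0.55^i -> [6.09, 3.35, 1.84, 1.01, 0.56]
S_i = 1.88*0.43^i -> [1.88, 0.81, 0.35, 0.15, 0.06]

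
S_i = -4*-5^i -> [-4, 20, -100, 500, -2500]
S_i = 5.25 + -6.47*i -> [5.25, -1.22, -7.69, -14.16, -20.63]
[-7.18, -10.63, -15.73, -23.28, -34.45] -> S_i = -7.18*1.48^i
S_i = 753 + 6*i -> [753, 759, 765, 771, 777]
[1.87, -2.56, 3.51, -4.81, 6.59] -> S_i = 1.87*(-1.37)^i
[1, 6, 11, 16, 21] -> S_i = 1 + 5*i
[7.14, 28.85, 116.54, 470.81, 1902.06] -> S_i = 7.14*4.04^i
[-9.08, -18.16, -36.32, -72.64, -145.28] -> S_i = -9.08*2.00^i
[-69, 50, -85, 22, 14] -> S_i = Random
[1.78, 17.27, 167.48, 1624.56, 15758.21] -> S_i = 1.78*9.70^i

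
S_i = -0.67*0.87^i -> [-0.67, -0.58, -0.51, -0.44, -0.38]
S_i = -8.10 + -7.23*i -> [-8.1, -15.33, -22.56, -29.79, -37.02]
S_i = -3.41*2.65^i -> [-3.41, -9.04, -23.95, -63.46, -168.17]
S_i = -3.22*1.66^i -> [-3.22, -5.35, -8.87, -14.73, -24.45]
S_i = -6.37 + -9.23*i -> [-6.37, -15.6, -24.83, -34.06, -43.29]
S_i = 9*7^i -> [9, 63, 441, 3087, 21609]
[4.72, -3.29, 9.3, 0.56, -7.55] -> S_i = Random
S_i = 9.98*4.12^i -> [9.98, 41.12, 169.4, 697.95, 2875.54]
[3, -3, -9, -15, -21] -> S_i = 3 + -6*i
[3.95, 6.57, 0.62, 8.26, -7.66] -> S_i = Random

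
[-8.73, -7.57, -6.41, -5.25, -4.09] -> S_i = -8.73 + 1.16*i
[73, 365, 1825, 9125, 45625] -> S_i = 73*5^i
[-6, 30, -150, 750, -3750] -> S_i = -6*-5^i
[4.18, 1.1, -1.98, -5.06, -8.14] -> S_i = 4.18 + -3.08*i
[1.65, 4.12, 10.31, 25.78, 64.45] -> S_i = 1.65*2.50^i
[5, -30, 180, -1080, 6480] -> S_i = 5*-6^i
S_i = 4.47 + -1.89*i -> [4.47, 2.58, 0.69, -1.2, -3.09]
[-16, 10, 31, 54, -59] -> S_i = Random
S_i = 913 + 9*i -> [913, 922, 931, 940, 949]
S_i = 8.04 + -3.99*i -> [8.04, 4.05, 0.06, -3.93, -7.92]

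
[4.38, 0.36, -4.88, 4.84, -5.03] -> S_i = Random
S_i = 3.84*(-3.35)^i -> [3.84, -12.86, 43.09, -144.37, 483.63]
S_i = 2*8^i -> [2, 16, 128, 1024, 8192]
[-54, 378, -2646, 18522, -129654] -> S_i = -54*-7^i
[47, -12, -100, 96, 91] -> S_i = Random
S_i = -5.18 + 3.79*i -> [-5.18, -1.39, 2.4, 6.19, 9.98]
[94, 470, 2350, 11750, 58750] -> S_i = 94*5^i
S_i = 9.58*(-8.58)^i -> [9.58, -82.2, 705.25, -6051.0, 51917.61]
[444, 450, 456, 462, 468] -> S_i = 444 + 6*i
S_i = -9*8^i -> [-9, -72, -576, -4608, -36864]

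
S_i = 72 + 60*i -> [72, 132, 192, 252, 312]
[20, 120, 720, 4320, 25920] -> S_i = 20*6^i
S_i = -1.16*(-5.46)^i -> [-1.16, 6.33, -34.58, 188.81, -1030.93]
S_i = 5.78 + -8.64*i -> [5.78, -2.86, -11.5, -20.14, -28.78]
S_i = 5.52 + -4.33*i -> [5.52, 1.19, -3.14, -7.47, -11.8]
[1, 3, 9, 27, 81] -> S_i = 1*3^i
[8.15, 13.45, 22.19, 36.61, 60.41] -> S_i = 8.15*1.65^i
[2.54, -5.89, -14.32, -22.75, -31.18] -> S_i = 2.54 + -8.43*i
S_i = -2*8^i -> [-2, -16, -128, -1024, -8192]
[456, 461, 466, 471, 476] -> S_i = 456 + 5*i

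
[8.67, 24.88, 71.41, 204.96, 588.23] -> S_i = 8.67*2.87^i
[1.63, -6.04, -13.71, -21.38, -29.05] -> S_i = 1.63 + -7.67*i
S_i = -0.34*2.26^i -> [-0.34, -0.77, -1.74, -3.92, -8.87]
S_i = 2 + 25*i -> [2, 27, 52, 77, 102]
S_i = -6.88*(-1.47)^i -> [-6.88, 10.11, -14.87, 21.85, -32.13]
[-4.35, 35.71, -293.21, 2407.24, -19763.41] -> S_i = -4.35*(-8.21)^i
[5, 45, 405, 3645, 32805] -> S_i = 5*9^i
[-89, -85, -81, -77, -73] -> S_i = -89 + 4*i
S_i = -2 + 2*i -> [-2, 0, 2, 4, 6]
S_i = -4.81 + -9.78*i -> [-4.81, -14.59, -24.37, -34.15, -43.93]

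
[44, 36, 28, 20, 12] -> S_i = 44 + -8*i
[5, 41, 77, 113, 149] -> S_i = 5 + 36*i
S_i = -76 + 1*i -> [-76, -75, -74, -73, -72]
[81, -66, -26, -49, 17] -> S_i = Random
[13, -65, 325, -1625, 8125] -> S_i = 13*-5^i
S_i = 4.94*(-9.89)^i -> [4.94, -48.86, 483.19, -4778.77, 47262.0]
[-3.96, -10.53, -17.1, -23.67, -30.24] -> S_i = -3.96 + -6.57*i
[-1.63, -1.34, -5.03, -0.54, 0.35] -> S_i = Random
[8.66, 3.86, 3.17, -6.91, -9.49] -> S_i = Random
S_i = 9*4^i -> [9, 36, 144, 576, 2304]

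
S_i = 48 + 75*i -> [48, 123, 198, 273, 348]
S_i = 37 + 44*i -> [37, 81, 125, 169, 213]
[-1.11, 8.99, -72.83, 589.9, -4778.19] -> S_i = -1.11*(-8.10)^i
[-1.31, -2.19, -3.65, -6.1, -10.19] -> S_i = -1.31*1.67^i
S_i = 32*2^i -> [32, 64, 128, 256, 512]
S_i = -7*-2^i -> [-7, 14, -28, 56, -112]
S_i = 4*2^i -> [4, 8, 16, 32, 64]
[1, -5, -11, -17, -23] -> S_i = 1 + -6*i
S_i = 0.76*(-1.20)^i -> [0.76, -0.91, 1.09, -1.31, 1.58]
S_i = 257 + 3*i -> [257, 260, 263, 266, 269]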